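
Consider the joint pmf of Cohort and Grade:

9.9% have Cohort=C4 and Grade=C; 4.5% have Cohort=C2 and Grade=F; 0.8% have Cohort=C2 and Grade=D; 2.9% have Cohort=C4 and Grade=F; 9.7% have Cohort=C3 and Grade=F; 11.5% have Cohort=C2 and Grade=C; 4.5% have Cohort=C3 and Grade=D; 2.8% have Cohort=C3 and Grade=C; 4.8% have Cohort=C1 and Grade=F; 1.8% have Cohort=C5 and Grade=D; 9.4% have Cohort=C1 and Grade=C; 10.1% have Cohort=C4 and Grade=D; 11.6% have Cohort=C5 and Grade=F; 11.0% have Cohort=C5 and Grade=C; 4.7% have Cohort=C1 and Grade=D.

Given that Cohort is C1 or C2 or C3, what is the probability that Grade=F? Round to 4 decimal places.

P(Cohort=C1) = 0.094 + 0.047 + 0.048 = 0.189.
P(Cohort=C2) = 0.115 + 0.008 + 0.045 = 0.168.
P(Cohort=C3) = 0.028 + 0.045 + 0.097 = 0.170.
P(Cohort ∈ {C1, C2, C3}) = 0.189 + 0.168 + 0.170 = 0.527; P(Grade=F, Cohort ∈ {C1, C2, C3}) = 0.048 + 0.045 + 0.097 = 0.190.
P(Grade=F | Cohort ∈ {C1, C2, C3}) = 0.190/0.527 = 0.3605.

0.3605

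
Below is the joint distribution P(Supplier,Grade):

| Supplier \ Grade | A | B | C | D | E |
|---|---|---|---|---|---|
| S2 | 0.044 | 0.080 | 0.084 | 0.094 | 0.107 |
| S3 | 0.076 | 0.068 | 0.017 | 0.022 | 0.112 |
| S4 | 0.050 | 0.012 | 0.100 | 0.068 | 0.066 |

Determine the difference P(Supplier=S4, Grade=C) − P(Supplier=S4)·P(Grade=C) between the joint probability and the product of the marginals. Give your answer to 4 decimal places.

P(Supplier=S4) = 0.050 + 0.012 + 0.100 + 0.068 + 0.066 = 0.296.
P(Grade=C) = 0.084 + 0.017 + 0.100 = 0.201.
P(Supplier=S4, Grade=C) − P(Supplier=S4)P(Grade=C) = 0.100 − 0.296×0.201 = 0.0405.

0.0405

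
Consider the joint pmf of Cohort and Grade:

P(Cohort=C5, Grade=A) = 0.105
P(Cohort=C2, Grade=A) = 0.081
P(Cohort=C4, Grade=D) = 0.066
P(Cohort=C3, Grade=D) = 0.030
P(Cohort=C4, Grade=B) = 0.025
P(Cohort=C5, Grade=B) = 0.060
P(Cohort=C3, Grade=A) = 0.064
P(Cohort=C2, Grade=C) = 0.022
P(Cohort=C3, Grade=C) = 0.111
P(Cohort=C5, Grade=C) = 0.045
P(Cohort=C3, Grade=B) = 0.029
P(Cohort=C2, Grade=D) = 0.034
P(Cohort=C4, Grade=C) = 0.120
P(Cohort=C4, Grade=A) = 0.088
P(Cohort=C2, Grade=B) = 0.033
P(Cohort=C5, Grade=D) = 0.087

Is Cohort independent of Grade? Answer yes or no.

no

P(Cohort=C5) = 0.297 and P(Grade=C) = 0.298, so their product is 0.08851, but P(Cohort=C5, Grade=C) = 0.045. Since these differ, Cohort and Grade are not independent.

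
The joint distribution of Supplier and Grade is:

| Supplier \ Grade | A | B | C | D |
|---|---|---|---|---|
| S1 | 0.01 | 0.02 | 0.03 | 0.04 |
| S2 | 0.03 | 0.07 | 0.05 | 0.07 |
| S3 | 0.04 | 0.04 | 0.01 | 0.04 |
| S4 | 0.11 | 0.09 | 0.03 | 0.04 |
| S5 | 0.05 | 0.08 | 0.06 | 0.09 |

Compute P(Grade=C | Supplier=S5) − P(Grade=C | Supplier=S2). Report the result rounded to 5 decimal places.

P(Supplier=S5) = 0.05 + 0.08 + 0.06 + 0.09 = 0.28; P(Grade=C | Supplier=S5) = 0.06/0.28 = 0.214286.
P(Supplier=S2) = 0.03 + 0.07 + 0.05 + 0.07 = 0.22; P(Grade=C | Supplier=S2) = 0.05/0.22 = 0.227273.
Difference = -0.01299.

-0.01299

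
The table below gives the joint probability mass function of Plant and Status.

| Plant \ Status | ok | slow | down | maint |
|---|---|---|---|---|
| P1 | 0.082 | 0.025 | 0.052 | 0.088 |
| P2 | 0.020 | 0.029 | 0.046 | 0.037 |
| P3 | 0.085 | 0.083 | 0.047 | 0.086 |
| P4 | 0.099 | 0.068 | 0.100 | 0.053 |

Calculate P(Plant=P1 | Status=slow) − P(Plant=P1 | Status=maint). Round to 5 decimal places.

-0.21138

P(Status=slow) = 0.025 + 0.029 + 0.083 + 0.068 = 0.205; P(Plant=P1 | Status=slow) = 0.025/0.205 = 0.121951.
P(Status=maint) = 0.088 + 0.037 + 0.086 + 0.053 = 0.264; P(Plant=P1 | Status=maint) = 0.088/0.264 = 0.333333.
Difference = -0.21138.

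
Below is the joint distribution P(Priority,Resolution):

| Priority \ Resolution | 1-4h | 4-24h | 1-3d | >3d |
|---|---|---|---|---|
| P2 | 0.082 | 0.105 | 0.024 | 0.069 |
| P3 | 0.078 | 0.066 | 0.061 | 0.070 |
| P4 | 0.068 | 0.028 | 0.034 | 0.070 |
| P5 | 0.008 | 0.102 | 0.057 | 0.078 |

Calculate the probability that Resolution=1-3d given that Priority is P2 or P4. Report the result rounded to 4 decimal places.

0.1208

P(Priority=P2) = 0.082 + 0.105 + 0.024 + 0.069 = 0.280.
P(Priority=P4) = 0.068 + 0.028 + 0.034 + 0.070 = 0.200.
P(Priority ∈ {P2, P4}) = 0.280 + 0.200 = 0.480; P(Resolution=1-3d, Priority ∈ {P2, P4}) = 0.024 + 0.034 = 0.058.
P(Resolution=1-3d | Priority ∈ {P2, P4}) = 0.058/0.480 = 0.1208.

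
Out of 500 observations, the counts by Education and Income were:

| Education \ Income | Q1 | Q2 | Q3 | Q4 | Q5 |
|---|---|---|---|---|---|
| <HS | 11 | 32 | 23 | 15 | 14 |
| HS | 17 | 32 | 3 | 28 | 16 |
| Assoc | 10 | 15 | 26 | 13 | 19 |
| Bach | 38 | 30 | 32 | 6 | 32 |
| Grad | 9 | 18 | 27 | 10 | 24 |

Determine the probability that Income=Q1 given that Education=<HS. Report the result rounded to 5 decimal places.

Total with Education=<HS: 11 + 32 + 23 + 15 + 14 = 95.
P(Income=Q1 | Education=<HS) = 11/95 = 0.11579.

0.11579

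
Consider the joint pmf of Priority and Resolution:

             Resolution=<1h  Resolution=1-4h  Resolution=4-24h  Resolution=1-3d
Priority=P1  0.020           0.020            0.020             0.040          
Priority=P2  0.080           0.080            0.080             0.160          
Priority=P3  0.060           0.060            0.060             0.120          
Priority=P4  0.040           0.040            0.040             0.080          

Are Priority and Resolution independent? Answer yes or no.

yes

Every cell satisfies P(Priority,Resolution) = P(Priority)·P(Resolution). For instance P(Priority=P1) = 0.100, P(Resolution=4-24h) = 0.200, and 0.100×0.200 = 0.020 matches the joint entry. So Priority and Resolution are independent.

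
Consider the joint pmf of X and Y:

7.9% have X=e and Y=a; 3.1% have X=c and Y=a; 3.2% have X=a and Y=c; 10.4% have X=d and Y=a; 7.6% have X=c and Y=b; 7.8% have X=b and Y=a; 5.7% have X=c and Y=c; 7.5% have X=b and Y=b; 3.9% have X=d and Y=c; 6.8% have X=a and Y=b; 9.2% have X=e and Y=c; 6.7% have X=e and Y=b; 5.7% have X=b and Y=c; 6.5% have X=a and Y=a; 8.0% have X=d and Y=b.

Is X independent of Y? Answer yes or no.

P(X=c) = 0.164 and P(Y=a) = 0.357, so their product is 0.05855, but P(X=c, Y=a) = 0.031. Since these differ, X and Y are not independent.

no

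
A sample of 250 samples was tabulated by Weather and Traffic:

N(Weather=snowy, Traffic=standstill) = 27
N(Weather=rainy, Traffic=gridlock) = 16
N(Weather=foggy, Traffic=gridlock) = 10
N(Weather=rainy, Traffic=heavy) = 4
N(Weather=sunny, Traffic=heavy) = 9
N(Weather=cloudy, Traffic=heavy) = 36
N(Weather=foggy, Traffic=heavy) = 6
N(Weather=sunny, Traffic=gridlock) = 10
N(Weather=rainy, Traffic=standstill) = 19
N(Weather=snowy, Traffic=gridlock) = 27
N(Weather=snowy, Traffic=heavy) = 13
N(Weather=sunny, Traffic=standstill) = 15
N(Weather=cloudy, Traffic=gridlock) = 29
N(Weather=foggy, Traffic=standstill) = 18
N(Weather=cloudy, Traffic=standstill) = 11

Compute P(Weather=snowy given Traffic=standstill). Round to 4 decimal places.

0.3000

Total with Traffic=standstill: 15 + 11 + 19 + 27 + 18 = 90.
P(Weather=snowy | Traffic=standstill) = 27/90 = 0.3000.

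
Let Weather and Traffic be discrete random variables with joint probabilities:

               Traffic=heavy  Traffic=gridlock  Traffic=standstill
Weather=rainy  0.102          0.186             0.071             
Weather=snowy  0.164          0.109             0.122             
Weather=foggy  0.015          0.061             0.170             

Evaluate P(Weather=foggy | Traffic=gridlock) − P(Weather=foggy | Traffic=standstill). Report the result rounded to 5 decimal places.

-0.29697

P(Traffic=gridlock) = 0.186 + 0.109 + 0.061 = 0.356; P(Weather=foggy | Traffic=gridlock) = 0.061/0.356 = 0.171348.
P(Traffic=standstill) = 0.071 + 0.122 + 0.170 = 0.363; P(Weather=foggy | Traffic=standstill) = 0.170/0.363 = 0.468320.
Difference = -0.29697.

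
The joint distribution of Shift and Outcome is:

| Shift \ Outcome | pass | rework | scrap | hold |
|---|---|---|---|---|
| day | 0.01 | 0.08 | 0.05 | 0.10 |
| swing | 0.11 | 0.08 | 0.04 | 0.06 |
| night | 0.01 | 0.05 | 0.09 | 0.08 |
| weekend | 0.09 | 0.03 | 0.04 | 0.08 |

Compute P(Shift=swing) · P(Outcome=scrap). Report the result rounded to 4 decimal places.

P(Shift=swing) = 0.11 + 0.08 + 0.04 + 0.06 = 0.29.
P(Outcome=scrap) = 0.05 + 0.04 + 0.09 + 0.04 = 0.22.
Product: 0.29 × 0.22 = 0.0638.

0.0638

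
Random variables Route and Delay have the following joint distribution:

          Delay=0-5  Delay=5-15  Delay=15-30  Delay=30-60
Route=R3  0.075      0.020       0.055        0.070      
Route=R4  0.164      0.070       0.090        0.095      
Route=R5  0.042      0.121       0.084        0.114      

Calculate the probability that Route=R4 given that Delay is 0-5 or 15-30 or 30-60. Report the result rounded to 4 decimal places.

P(Delay=0-5) = 0.075 + 0.164 + 0.042 = 0.281.
P(Delay=15-30) = 0.055 + 0.090 + 0.084 = 0.229.
P(Delay=30-60) = 0.070 + 0.095 + 0.114 = 0.279.
P(Delay ∈ {0-5, 15-30, 30-60}) = 0.281 + 0.229 + 0.279 = 0.789; P(Route=R4, Delay ∈ {0-5, 15-30, 30-60}) = 0.164 + 0.090 + 0.095 = 0.349.
P(Route=R4 | Delay ∈ {0-5, 15-30, 30-60}) = 0.349/0.789 = 0.4423.

0.4423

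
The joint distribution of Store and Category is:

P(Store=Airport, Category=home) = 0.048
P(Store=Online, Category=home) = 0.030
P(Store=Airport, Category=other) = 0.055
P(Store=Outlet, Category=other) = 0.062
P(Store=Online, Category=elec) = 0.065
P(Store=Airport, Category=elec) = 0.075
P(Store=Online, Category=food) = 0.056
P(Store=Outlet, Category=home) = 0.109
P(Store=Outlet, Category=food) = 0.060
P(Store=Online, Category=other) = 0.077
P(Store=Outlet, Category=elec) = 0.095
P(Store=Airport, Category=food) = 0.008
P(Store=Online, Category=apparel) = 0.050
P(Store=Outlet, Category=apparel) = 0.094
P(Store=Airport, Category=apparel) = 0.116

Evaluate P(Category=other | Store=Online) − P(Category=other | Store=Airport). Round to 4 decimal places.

0.0949

P(Store=Online) = 0.056 + 0.050 + 0.065 + 0.030 + 0.077 = 0.278; P(Category=other | Store=Online) = 0.077/0.278 = 0.27698.
P(Store=Airport) = 0.008 + 0.116 + 0.075 + 0.048 + 0.055 = 0.302; P(Category=other | Store=Airport) = 0.055/0.302 = 0.18212.
Difference = 0.0949.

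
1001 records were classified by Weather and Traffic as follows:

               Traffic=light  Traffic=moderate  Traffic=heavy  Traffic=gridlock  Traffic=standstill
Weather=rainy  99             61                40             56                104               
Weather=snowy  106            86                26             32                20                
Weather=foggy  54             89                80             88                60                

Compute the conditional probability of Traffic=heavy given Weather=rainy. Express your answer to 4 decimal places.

0.1111

Total with Weather=rainy: 99 + 61 + 40 + 56 + 104 = 360.
P(Traffic=heavy | Weather=rainy) = 40/360 = 0.1111.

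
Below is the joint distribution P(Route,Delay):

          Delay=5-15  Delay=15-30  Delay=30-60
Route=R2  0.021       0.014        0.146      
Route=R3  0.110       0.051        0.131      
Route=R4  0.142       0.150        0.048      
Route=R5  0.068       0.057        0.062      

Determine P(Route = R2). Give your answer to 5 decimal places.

0.18100

P(Route=R2) = 0.021 + 0.014 + 0.146 = 0.181.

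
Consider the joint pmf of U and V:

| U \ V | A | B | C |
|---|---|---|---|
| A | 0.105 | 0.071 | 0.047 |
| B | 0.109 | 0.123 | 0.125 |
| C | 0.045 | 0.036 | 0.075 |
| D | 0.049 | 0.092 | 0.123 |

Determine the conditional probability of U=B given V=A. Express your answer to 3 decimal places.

0.354

P(V=A) = 0.105 + 0.109 + 0.045 + 0.049 = 0.308.
P(U=B | V=A) = 0.109/0.308 = 0.354.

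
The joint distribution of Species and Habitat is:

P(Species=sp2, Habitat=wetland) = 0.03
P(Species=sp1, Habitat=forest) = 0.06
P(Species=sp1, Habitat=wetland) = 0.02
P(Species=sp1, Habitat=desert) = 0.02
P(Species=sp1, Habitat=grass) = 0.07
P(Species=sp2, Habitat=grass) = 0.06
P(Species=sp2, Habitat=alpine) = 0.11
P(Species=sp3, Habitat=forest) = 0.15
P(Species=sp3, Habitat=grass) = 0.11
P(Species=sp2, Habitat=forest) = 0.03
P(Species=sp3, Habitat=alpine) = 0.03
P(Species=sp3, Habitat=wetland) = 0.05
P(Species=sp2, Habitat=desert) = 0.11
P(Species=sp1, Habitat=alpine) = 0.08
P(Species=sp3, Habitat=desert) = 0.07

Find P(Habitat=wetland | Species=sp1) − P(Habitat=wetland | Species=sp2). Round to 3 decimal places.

P(Species=sp1) = 0.06 + 0.07 + 0.02 + 0.02 + 0.08 = 0.25; P(Habitat=wetland | Species=sp1) = 0.02/0.25 = 0.0800.
P(Species=sp2) = 0.03 + 0.06 + 0.03 + 0.11 + 0.11 = 0.34; P(Habitat=wetland | Species=sp2) = 0.03/0.34 = 0.0882.
Difference = -0.008.

-0.008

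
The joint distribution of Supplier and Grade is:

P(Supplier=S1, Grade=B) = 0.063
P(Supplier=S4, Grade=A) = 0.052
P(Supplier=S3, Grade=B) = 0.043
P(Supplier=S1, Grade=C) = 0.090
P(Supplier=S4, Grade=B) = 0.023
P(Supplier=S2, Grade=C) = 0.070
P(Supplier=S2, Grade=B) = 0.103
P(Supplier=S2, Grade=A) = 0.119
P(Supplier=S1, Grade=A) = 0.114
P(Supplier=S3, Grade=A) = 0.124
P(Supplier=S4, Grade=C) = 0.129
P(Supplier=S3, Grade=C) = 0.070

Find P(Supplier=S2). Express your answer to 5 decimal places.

P(Supplier=S2) = 0.119 + 0.103 + 0.070 = 0.292.

0.29200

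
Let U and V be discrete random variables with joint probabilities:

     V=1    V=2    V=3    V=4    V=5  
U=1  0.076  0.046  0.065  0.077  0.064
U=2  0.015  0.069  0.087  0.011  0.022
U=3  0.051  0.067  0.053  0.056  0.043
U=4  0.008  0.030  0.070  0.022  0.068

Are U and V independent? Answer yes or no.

no

P(U=2) = 0.204 and P(V=3) = 0.275, so their product is 0.05610, but P(U=2, V=3) = 0.087. Since these differ, U and V are not independent.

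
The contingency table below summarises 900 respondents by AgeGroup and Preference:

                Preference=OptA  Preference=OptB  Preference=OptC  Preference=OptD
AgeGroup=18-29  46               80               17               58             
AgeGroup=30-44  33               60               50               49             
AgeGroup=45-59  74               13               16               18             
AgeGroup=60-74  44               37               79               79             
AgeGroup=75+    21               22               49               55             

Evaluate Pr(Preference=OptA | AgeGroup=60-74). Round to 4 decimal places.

0.1841

Total with AgeGroup=60-74: 44 + 37 + 79 + 79 = 239.
P(Preference=OptA | AgeGroup=60-74) = 44/239 = 0.1841.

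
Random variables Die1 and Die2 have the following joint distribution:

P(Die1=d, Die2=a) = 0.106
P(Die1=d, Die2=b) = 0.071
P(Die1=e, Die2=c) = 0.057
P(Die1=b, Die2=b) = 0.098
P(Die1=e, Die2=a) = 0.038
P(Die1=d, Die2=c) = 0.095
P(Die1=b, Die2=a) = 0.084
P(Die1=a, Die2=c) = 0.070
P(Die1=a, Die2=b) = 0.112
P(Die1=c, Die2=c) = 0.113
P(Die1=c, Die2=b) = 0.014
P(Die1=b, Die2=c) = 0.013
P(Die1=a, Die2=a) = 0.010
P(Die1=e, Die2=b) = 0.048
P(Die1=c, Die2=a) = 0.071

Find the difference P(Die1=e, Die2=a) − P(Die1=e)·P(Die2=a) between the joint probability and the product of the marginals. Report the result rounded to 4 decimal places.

-0.0062

P(Die1=e) = 0.038 + 0.048 + 0.057 = 0.143.
P(Die2=a) = 0.010 + 0.084 + 0.071 + 0.106 + 0.038 = 0.309.
P(Die1=e, Die2=a) − P(Die1=e)P(Die2=a) = 0.038 − 0.143×0.309 = -0.0062.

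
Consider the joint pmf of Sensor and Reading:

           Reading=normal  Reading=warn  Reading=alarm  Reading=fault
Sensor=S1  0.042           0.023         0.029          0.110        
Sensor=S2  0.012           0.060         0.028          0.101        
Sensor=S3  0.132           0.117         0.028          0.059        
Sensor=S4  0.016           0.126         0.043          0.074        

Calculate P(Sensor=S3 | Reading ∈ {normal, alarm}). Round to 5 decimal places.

P(Reading=normal) = 0.042 + 0.012 + 0.132 + 0.016 = 0.202.
P(Reading=alarm) = 0.029 + 0.028 + 0.028 + 0.043 = 0.128.
P(Reading ∈ {normal, alarm}) = 0.202 + 0.128 = 0.330; P(Sensor=S3, Reading ∈ {normal, alarm}) = 0.132 + 0.028 = 0.160.
P(Sensor=S3 | Reading ∈ {normal, alarm}) = 0.160/0.330 = 0.48485.

0.48485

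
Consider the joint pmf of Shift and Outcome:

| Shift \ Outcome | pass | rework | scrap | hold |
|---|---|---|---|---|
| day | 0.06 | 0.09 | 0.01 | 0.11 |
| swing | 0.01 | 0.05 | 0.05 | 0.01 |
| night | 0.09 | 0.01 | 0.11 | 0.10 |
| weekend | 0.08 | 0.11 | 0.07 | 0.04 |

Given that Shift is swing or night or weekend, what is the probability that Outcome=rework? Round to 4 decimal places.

0.2329

P(Shift=swing) = 0.01 + 0.05 + 0.05 + 0.01 = 0.12.
P(Shift=night) = 0.09 + 0.01 + 0.11 + 0.10 = 0.31.
P(Shift=weekend) = 0.08 + 0.11 + 0.07 + 0.04 = 0.30.
P(Shift ∈ {swing, night, weekend}) = 0.12 + 0.31 + 0.30 = 0.73; P(Outcome=rework, Shift ∈ {swing, night, weekend}) = 0.05 + 0.01 + 0.11 = 0.17.
P(Outcome=rework | Shift ∈ {swing, night, weekend}) = 0.17/0.73 = 0.2329.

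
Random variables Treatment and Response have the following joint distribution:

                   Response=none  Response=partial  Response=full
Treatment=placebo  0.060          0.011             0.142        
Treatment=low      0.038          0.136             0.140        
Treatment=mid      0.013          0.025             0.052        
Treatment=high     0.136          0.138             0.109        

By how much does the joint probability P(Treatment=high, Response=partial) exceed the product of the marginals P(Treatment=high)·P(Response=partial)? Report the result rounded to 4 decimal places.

P(Treatment=high) = 0.136 + 0.138 + 0.109 = 0.383.
P(Response=partial) = 0.011 + 0.136 + 0.025 + 0.138 = 0.310.
P(Treatment=high, Response=partial) − P(Treatment=high)P(Response=partial) = 0.138 − 0.383×0.310 = 0.0193.

0.0193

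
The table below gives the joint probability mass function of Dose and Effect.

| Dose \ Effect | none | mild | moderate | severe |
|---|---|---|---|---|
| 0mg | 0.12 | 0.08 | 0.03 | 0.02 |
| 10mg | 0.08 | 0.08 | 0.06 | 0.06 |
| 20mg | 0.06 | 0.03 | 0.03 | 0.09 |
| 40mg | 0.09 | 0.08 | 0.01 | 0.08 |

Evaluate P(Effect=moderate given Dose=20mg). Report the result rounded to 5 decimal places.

P(Dose=20mg) = 0.06 + 0.03 + 0.03 + 0.09 = 0.21.
P(Effect=moderate | Dose=20mg) = 0.03/0.21 = 0.14286.

0.14286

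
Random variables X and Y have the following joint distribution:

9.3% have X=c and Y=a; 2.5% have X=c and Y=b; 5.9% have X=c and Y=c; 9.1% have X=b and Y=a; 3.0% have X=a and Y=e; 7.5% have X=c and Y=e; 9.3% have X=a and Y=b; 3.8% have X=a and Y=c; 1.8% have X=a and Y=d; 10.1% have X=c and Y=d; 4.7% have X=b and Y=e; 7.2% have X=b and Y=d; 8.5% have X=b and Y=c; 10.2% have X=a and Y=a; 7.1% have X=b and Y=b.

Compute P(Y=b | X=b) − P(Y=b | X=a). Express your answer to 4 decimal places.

P(X=b) = 0.091 + 0.071 + 0.085 + 0.072 + 0.047 = 0.366; P(Y=b | X=b) = 0.071/0.366 = 0.19399.
P(X=a) = 0.102 + 0.093 + 0.038 + 0.018 + 0.030 = 0.281; P(Y=b | X=a) = 0.093/0.281 = 0.33096.
Difference = -0.1370.

-0.1370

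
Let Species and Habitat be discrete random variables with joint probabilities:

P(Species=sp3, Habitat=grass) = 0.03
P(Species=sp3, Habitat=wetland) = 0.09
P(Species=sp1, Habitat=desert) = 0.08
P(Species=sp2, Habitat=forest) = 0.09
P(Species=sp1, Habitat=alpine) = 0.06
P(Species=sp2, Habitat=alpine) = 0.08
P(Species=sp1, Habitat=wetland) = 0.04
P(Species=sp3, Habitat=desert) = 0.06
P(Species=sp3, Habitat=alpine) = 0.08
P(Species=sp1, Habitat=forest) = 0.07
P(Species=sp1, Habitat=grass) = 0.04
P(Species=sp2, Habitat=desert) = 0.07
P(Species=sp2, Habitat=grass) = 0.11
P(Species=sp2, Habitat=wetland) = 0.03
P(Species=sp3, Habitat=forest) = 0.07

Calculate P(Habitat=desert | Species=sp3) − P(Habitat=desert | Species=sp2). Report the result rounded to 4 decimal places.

-0.0024

P(Species=sp3) = 0.07 + 0.03 + 0.09 + 0.06 + 0.08 = 0.33; P(Habitat=desert | Species=sp3) = 0.06/0.33 = 0.18182.
P(Species=sp2) = 0.09 + 0.11 + 0.03 + 0.07 + 0.08 = 0.38; P(Habitat=desert | Species=sp2) = 0.07/0.38 = 0.18421.
Difference = -0.0024.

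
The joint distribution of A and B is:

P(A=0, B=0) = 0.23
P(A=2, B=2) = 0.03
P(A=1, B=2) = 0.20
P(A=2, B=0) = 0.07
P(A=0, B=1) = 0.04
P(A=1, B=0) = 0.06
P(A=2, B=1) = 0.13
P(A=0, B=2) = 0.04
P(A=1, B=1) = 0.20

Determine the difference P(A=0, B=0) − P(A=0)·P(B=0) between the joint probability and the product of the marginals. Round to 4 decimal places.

P(A=0) = 0.23 + 0.04 + 0.04 = 0.31.
P(B=0) = 0.23 + 0.06 + 0.07 = 0.36.
P(A=0, B=0) − P(A=0)P(B=0) = 0.23 − 0.31×0.36 = 0.1184.

0.1184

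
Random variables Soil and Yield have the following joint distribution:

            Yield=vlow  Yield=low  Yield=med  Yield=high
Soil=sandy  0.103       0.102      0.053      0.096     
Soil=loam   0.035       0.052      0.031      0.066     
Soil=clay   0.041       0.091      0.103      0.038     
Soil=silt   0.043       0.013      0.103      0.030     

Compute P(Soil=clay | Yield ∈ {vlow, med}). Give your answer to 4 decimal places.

0.2813

P(Yield=vlow) = 0.103 + 0.035 + 0.041 + 0.043 = 0.222.
P(Yield=med) = 0.053 + 0.031 + 0.103 + 0.103 = 0.290.
P(Yield ∈ {vlow, med}) = 0.222 + 0.290 = 0.512; P(Soil=clay, Yield ∈ {vlow, med}) = 0.041 + 0.103 = 0.144.
P(Soil=clay | Yield ∈ {vlow, med}) = 0.144/0.512 = 0.2813.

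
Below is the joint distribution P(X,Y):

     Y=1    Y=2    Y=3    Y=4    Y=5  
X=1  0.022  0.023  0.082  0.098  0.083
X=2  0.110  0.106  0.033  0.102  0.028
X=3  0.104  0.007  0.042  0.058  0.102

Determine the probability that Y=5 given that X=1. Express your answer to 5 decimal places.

0.26948

P(X=1) = 0.022 + 0.023 + 0.082 + 0.098 + 0.083 = 0.308.
P(Y=5 | X=1) = 0.083/0.308 = 0.26948.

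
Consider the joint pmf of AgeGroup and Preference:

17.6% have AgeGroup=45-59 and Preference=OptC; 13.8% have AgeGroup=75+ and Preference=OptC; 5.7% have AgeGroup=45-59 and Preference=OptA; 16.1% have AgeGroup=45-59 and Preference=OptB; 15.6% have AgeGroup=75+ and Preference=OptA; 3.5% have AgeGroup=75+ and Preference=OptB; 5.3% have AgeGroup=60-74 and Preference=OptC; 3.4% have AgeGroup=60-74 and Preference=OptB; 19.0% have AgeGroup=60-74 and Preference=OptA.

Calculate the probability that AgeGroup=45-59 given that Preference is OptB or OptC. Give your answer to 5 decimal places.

0.56449

P(Preference=OptB) = 0.161 + 0.034 + 0.035 = 0.230.
P(Preference=OptC) = 0.176 + 0.053 + 0.138 = 0.367.
P(Preference ∈ {OptB, OptC}) = 0.230 + 0.367 = 0.597; P(AgeGroup=45-59, Preference ∈ {OptB, OptC}) = 0.161 + 0.176 = 0.337.
P(AgeGroup=45-59 | Preference ∈ {OptB, OptC}) = 0.337/0.597 = 0.56449.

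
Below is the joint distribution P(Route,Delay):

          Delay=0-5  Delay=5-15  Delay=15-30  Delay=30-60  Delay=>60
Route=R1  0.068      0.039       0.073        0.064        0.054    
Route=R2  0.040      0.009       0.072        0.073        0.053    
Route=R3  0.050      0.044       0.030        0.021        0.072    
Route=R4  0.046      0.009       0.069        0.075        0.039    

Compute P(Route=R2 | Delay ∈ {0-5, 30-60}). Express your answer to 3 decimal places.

0.259

P(Delay=0-5) = 0.068 + 0.040 + 0.050 + 0.046 = 0.204.
P(Delay=30-60) = 0.064 + 0.073 + 0.021 + 0.075 = 0.233.
P(Delay ∈ {0-5, 30-60}) = 0.204 + 0.233 = 0.437; P(Route=R2, Delay ∈ {0-5, 30-60}) = 0.040 + 0.073 = 0.113.
P(Route=R2 | Delay ∈ {0-5, 30-60}) = 0.113/0.437 = 0.259.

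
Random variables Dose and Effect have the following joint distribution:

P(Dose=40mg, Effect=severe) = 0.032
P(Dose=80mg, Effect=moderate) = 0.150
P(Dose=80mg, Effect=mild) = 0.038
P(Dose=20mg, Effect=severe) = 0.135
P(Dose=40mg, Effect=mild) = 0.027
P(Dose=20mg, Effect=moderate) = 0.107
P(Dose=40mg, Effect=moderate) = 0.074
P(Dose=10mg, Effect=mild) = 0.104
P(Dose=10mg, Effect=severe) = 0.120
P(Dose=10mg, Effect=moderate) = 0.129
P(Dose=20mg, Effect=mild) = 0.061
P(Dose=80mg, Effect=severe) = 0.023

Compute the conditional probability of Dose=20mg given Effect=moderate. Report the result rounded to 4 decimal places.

0.2326

P(Effect=moderate) = 0.129 + 0.107 + 0.074 + 0.150 = 0.460.
P(Dose=20mg | Effect=moderate) = 0.107/0.460 = 0.2326.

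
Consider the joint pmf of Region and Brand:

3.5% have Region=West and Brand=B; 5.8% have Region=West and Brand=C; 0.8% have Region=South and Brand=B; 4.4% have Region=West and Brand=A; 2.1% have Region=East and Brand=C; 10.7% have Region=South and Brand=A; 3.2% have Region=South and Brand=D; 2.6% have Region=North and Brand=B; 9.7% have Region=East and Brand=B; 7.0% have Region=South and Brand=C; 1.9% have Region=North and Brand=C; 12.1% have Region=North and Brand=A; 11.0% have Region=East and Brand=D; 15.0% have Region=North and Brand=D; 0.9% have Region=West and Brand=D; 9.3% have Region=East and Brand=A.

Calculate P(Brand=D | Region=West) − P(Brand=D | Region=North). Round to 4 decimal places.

-0.4130

P(Region=West) = 0.044 + 0.035 + 0.058 + 0.009 = 0.146; P(Brand=D | Region=West) = 0.009/0.146 = 0.06164.
P(Region=North) = 0.121 + 0.026 + 0.019 + 0.150 = 0.316; P(Brand=D | Region=North) = 0.150/0.316 = 0.47468.
Difference = -0.4130.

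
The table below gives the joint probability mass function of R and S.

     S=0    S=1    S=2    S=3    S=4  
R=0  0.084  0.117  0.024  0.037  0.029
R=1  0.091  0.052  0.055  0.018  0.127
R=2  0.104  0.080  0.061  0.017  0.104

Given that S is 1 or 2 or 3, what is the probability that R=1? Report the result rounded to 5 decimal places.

0.27115

P(S=1) = 0.117 + 0.052 + 0.080 = 0.249.
P(S=2) = 0.024 + 0.055 + 0.061 = 0.140.
P(S=3) = 0.037 + 0.018 + 0.017 = 0.072.
P(S ∈ {1, 2, 3}) = 0.249 + 0.140 + 0.072 = 0.461; P(R=1, S ∈ {1, 2, 3}) = 0.052 + 0.055 + 0.018 = 0.125.
P(R=1 | S ∈ {1, 2, 3}) = 0.125/0.461 = 0.27115.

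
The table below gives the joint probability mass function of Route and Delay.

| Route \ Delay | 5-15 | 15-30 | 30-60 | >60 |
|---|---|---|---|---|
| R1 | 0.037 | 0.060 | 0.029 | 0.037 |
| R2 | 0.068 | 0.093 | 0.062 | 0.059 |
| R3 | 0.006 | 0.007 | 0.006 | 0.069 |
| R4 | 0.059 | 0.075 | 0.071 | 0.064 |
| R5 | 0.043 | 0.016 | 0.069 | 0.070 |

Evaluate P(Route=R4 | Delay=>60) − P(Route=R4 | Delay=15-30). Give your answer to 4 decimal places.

P(Delay=>60) = 0.037 + 0.059 + 0.069 + 0.064 + 0.070 = 0.299; P(Route=R4 | Delay=>60) = 0.064/0.299 = 0.21405.
P(Delay=15-30) = 0.060 + 0.093 + 0.007 + 0.075 + 0.016 = 0.251; P(Route=R4 | Delay=15-30) = 0.075/0.251 = 0.29880.
Difference = -0.0848.

-0.0848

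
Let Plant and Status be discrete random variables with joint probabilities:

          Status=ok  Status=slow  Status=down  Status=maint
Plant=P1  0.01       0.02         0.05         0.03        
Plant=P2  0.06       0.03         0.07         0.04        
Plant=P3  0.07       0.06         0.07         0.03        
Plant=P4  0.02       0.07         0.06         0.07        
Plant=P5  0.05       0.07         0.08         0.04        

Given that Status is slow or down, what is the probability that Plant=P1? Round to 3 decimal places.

0.121

P(Status=slow) = 0.02 + 0.03 + 0.06 + 0.07 + 0.07 = 0.25.
P(Status=down) = 0.05 + 0.07 + 0.07 + 0.06 + 0.08 = 0.33.
P(Status ∈ {slow, down}) = 0.25 + 0.33 = 0.58; P(Plant=P1, Status ∈ {slow, down}) = 0.02 + 0.05 = 0.07.
P(Plant=P1 | Status ∈ {slow, down}) = 0.07/0.58 = 0.121.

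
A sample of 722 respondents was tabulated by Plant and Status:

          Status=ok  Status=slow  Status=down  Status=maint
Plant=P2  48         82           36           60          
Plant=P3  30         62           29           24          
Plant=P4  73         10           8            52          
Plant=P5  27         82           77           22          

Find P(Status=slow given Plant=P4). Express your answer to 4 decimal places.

0.0699

Total with Plant=P4: 73 + 10 + 8 + 52 = 143.
P(Status=slow | Plant=P4) = 10/143 = 0.0699.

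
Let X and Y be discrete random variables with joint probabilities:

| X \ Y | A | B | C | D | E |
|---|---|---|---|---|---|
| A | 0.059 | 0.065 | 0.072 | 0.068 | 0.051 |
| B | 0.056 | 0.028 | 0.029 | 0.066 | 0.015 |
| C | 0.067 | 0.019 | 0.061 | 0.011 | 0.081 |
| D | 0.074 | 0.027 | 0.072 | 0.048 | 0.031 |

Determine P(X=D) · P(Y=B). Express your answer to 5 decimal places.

P(X=D) = 0.074 + 0.027 + 0.072 + 0.048 + 0.031 = 0.252.
P(Y=B) = 0.065 + 0.028 + 0.019 + 0.027 = 0.139.
Product: 0.252 × 0.139 = 0.03503.

0.03503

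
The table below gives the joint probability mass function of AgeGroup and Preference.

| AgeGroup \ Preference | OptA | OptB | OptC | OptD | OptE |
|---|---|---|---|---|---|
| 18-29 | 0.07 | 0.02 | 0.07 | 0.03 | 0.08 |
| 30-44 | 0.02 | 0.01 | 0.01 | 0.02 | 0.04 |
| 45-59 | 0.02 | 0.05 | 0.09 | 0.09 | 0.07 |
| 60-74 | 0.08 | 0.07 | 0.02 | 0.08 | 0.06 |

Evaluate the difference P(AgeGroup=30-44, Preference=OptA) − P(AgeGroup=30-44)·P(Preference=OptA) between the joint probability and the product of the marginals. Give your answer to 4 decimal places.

P(AgeGroup=30-44) = 0.02 + 0.01 + 0.01 + 0.02 + 0.04 = 0.10.
P(Preference=OptA) = 0.07 + 0.02 + 0.02 + 0.08 = 0.19.
P(AgeGroup=30-44, Preference=OptA) − P(AgeGroup=30-44)P(Preference=OptA) = 0.02 − 0.10×0.19 = 0.0010.

0.0010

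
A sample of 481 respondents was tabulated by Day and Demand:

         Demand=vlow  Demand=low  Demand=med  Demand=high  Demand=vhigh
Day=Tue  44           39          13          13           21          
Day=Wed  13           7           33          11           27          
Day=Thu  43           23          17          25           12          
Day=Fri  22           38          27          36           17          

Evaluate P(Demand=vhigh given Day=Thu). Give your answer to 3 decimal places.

0.100

Total with Day=Thu: 43 + 23 + 17 + 25 + 12 = 120.
P(Demand=vhigh | Day=Thu) = 12/120 = 0.100.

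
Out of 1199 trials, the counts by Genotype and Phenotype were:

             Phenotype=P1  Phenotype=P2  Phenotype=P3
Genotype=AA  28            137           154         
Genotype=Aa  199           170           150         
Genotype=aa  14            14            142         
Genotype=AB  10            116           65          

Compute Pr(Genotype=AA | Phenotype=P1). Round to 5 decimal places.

0.11155

Total with Phenotype=P1: 28 + 199 + 14 + 10 = 251.
P(Genotype=AA | Phenotype=P1) = 28/251 = 0.11155.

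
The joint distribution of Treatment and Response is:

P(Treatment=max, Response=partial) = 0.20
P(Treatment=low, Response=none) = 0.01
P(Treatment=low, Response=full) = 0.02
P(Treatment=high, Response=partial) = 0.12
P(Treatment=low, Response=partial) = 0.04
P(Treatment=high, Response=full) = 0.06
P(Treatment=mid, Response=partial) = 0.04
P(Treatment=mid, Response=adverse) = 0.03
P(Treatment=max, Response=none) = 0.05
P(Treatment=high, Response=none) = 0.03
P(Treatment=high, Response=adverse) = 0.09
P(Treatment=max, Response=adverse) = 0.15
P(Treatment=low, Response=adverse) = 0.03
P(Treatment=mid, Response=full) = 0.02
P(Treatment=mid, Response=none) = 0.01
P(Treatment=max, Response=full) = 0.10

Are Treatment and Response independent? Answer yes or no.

Every cell satisfies P(Treatment,Response) = P(Treatment)·P(Response). For instance P(Treatment=max) = 0.50, P(Response=full) = 0.20, and 0.50×0.20 = 0.10 matches the joint entry. So Treatment and Response are independent.

yes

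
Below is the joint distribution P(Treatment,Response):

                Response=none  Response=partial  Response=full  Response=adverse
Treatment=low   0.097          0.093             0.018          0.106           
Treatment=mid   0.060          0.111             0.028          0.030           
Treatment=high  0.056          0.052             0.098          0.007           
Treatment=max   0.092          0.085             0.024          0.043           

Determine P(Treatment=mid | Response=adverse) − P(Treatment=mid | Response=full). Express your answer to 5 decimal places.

-0.00538

P(Response=adverse) = 0.106 + 0.030 + 0.007 + 0.043 = 0.186; P(Treatment=mid | Response=adverse) = 0.030/0.186 = 0.161290.
P(Response=full) = 0.018 + 0.028 + 0.098 + 0.024 = 0.168; P(Treatment=mid | Response=full) = 0.028/0.168 = 0.166667.
Difference = -0.00538.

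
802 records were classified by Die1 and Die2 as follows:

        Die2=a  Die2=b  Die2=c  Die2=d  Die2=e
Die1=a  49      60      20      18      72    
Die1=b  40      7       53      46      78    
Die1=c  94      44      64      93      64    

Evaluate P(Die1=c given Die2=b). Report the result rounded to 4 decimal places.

Total with Die2=b: 60 + 7 + 44 = 111.
P(Die1=c | Die2=b) = 44/111 = 0.3964.

0.3964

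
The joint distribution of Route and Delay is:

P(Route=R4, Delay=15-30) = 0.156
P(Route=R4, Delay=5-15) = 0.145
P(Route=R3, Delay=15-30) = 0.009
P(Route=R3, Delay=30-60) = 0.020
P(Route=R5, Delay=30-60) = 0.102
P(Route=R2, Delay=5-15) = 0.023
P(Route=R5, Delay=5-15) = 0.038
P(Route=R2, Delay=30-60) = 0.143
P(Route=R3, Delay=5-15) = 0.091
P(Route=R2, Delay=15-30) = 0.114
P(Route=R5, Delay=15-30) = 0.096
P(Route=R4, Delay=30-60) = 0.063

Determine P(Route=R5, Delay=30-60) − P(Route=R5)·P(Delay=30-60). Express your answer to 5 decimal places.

0.02459

P(Route=R5) = 0.038 + 0.096 + 0.102 = 0.236.
P(Delay=30-60) = 0.143 + 0.020 + 0.063 + 0.102 = 0.328.
P(Route=R5, Delay=30-60) − P(Route=R5)P(Delay=30-60) = 0.102 − 0.236×0.328 = 0.02459.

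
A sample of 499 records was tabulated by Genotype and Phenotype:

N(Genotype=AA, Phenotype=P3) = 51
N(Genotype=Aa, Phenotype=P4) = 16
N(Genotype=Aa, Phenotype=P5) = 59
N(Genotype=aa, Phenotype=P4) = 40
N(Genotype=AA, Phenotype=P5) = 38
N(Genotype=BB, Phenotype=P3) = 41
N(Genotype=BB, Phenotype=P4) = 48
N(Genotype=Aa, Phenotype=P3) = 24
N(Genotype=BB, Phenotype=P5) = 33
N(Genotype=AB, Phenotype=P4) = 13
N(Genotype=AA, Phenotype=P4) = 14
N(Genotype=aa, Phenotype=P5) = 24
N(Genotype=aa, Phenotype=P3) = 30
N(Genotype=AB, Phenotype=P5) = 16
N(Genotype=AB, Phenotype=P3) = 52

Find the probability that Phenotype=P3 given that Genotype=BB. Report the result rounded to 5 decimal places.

Total with Genotype=BB: 41 + 48 + 33 = 122.
P(Phenotype=P3 | Genotype=BB) = 41/122 = 0.33607.

0.33607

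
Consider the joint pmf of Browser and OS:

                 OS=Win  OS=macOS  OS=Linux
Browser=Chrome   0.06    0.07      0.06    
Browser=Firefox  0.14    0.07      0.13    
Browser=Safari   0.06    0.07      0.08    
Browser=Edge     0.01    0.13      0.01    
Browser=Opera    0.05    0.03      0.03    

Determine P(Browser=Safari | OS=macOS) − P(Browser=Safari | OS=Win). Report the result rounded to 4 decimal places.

P(OS=macOS) = 0.07 + 0.07 + 0.07 + 0.13 + 0.03 = 0.37; P(Browser=Safari | OS=macOS) = 0.07/0.37 = 0.18919.
P(OS=Win) = 0.06 + 0.14 + 0.06 + 0.01 + 0.05 = 0.32; P(Browser=Safari | OS=Win) = 0.06/0.32 = 0.18750.
Difference = 0.0017.

0.0017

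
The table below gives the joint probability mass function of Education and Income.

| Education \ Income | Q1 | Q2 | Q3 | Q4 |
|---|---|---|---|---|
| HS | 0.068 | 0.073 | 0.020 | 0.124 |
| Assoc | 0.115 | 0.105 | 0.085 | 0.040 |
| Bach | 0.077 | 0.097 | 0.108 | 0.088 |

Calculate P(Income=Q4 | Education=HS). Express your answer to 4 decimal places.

0.4351

P(Education=HS) = 0.068 + 0.073 + 0.020 + 0.124 = 0.285.
P(Income=Q4 | Education=HS) = 0.124/0.285 = 0.4351.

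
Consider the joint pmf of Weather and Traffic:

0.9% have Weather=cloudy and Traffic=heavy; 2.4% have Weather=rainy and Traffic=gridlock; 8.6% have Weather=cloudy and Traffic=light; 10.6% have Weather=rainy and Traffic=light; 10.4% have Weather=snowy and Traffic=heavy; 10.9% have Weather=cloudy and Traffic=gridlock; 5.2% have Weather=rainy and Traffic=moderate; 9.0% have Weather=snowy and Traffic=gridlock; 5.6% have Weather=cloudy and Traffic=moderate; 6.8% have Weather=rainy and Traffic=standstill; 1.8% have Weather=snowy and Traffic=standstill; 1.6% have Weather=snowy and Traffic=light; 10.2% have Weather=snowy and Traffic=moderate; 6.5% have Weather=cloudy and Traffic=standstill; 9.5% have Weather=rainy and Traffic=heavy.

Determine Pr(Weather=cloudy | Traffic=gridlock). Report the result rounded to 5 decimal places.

P(Traffic=gridlock) = 0.109 + 0.024 + 0.090 = 0.223.
P(Weather=cloudy | Traffic=gridlock) = 0.109/0.223 = 0.48879.

0.48879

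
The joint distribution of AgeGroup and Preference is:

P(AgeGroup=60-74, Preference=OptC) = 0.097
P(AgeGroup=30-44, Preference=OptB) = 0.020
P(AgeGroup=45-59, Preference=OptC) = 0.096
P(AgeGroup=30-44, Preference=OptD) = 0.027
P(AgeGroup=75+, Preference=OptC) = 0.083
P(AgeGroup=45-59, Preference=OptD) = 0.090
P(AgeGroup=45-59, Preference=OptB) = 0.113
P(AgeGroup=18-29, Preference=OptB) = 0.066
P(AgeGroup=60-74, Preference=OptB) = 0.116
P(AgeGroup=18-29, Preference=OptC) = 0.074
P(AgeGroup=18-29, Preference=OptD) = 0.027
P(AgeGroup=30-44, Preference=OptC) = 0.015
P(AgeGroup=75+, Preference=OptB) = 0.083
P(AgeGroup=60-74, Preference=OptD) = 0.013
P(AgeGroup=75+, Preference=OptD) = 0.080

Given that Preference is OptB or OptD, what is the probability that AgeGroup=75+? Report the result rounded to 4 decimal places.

P(Preference=OptB) = 0.066 + 0.020 + 0.113 + 0.116 + 0.083 = 0.398.
P(Preference=OptD) = 0.027 + 0.027 + 0.090 + 0.013 + 0.080 = 0.237.
P(Preference ∈ {OptB, OptD}) = 0.398 + 0.237 = 0.635; P(AgeGroup=75+, Preference ∈ {OptB, OptD}) = 0.083 + 0.080 = 0.163.
P(AgeGroup=75+ | Preference ∈ {OptB, OptD}) = 0.163/0.635 = 0.2567.

0.2567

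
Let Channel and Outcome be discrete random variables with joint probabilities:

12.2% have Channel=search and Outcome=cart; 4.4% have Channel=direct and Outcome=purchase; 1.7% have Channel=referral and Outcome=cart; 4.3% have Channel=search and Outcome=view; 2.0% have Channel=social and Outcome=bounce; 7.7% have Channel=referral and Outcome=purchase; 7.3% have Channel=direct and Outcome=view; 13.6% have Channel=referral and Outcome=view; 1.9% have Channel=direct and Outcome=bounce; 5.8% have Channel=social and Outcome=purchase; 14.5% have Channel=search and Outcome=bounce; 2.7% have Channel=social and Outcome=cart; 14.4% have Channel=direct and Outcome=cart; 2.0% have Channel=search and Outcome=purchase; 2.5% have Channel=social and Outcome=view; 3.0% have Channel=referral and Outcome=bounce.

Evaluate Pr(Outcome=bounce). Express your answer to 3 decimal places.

P(Outcome=bounce) = 0.145 + 0.020 + 0.019 + 0.030 = 0.214.

0.214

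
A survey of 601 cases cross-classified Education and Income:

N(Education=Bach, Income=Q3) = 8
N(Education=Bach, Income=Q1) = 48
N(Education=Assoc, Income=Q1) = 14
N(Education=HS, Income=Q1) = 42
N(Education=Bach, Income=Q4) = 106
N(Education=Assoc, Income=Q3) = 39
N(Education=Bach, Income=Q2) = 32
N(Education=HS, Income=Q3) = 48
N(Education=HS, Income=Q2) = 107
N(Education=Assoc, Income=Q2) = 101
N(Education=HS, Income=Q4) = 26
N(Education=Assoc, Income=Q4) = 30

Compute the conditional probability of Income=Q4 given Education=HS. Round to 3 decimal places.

0.117

Total with Education=HS: 42 + 107 + 48 + 26 = 223.
P(Income=Q4 | Education=HS) = 26/223 = 0.117.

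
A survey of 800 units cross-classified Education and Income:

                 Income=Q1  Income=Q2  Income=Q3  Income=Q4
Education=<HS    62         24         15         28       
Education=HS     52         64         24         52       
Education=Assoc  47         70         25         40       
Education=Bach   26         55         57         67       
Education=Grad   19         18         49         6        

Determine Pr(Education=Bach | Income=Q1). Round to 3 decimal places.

0.126

Total with Income=Q1: 62 + 52 + 47 + 26 + 19 = 206.
P(Education=Bach | Income=Q1) = 26/206 = 0.126.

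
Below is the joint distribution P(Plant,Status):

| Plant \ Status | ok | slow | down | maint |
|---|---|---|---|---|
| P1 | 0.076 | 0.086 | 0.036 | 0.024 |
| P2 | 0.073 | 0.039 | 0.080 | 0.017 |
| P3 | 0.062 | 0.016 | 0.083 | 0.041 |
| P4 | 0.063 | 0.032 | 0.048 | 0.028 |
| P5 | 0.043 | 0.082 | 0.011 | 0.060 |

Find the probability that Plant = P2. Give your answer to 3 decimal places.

0.209

P(Plant=P2) = 0.073 + 0.039 + 0.080 + 0.017 = 0.209.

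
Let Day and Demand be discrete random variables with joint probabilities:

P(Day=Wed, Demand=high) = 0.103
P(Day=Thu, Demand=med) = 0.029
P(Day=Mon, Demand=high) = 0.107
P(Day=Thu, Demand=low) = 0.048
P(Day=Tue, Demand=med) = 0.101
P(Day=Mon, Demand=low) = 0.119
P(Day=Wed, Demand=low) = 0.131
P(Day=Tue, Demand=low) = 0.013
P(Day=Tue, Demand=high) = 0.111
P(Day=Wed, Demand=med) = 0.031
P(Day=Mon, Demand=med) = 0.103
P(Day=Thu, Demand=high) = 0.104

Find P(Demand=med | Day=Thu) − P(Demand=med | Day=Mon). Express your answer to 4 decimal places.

-0.1528

P(Day=Thu) = 0.048 + 0.029 + 0.104 = 0.181; P(Demand=med | Day=Thu) = 0.029/0.181 = 0.16022.
P(Day=Mon) = 0.119 + 0.103 + 0.107 = 0.329; P(Demand=med | Day=Mon) = 0.103/0.329 = 0.31307.
Difference = -0.1528.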